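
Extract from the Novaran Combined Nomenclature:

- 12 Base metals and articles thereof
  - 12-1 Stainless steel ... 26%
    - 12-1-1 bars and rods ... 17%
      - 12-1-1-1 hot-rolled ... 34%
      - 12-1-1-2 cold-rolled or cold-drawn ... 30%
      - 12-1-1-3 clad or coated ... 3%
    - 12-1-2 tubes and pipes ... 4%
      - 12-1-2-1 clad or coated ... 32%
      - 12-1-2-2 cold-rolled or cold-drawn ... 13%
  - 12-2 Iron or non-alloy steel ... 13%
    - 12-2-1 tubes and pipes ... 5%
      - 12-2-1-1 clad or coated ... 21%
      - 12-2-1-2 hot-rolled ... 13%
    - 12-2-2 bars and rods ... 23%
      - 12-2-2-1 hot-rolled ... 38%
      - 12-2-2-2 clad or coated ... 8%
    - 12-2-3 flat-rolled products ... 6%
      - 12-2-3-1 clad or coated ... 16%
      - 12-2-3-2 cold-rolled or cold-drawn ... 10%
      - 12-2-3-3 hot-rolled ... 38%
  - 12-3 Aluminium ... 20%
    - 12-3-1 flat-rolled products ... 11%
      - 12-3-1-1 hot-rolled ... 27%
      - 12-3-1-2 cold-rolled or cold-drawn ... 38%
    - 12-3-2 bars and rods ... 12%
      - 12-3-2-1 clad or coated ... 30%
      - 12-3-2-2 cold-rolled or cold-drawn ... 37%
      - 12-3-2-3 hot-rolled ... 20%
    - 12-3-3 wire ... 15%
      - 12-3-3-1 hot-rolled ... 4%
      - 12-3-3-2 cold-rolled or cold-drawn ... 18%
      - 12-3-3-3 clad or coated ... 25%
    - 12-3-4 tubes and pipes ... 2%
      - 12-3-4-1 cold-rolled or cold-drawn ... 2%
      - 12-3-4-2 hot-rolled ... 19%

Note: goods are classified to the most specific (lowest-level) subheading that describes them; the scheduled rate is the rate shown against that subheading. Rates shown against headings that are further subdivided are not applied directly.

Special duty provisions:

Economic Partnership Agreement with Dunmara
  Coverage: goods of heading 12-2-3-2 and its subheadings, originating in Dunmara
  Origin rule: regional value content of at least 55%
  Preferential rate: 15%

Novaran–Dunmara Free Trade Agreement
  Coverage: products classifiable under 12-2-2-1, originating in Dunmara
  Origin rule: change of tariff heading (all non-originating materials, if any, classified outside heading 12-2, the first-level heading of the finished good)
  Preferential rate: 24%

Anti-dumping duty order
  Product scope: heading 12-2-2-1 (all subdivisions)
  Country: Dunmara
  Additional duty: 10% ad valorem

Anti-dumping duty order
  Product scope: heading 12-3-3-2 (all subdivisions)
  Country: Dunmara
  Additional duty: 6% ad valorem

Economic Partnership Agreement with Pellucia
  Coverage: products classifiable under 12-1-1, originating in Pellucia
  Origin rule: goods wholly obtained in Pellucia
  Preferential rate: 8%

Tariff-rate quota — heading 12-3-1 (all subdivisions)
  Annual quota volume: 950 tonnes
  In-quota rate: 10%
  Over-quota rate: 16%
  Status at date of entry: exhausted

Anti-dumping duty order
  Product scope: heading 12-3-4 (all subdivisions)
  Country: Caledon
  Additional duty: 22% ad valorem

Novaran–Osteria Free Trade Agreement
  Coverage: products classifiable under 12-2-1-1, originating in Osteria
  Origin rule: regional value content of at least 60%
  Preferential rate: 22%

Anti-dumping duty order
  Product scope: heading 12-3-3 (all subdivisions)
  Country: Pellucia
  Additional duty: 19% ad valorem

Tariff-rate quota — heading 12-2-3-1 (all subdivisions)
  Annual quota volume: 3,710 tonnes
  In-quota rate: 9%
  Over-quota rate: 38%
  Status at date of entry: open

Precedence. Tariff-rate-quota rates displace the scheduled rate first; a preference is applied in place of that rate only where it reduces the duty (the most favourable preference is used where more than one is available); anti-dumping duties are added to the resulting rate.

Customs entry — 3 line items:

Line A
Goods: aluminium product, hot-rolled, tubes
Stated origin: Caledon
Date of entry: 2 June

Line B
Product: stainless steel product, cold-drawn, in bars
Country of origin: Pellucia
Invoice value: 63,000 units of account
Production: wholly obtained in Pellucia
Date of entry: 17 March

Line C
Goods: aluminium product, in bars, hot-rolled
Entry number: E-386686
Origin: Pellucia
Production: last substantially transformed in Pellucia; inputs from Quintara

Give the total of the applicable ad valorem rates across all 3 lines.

Line A: aluminium → 12-3; tubes → 12-3-4; hot-rolled → 12-3-4-2. Scheduled 19%. anti-dumping (Caledon, 12-3-4): +22%; total 19% + 22% = 41%. → 41%.
Line B: stainless steel → 12-1; in bars → 12-1-1; cold-drawn → 12-1-1-2. Scheduled 30%. Pellucia agreement on 12-1-1: wholly obtained → 8% available; preferential 8%. → 8%.
Line C: aluminium → 12-3; in bars → 12-3-2; hot-rolled → 12-3-2-3. Scheduled 20%. Pellucia agreement on 12-1-1: 12-3-2-3 not covered. → 20%.
Sum: 41% + 8% + 20% = 69%.

69%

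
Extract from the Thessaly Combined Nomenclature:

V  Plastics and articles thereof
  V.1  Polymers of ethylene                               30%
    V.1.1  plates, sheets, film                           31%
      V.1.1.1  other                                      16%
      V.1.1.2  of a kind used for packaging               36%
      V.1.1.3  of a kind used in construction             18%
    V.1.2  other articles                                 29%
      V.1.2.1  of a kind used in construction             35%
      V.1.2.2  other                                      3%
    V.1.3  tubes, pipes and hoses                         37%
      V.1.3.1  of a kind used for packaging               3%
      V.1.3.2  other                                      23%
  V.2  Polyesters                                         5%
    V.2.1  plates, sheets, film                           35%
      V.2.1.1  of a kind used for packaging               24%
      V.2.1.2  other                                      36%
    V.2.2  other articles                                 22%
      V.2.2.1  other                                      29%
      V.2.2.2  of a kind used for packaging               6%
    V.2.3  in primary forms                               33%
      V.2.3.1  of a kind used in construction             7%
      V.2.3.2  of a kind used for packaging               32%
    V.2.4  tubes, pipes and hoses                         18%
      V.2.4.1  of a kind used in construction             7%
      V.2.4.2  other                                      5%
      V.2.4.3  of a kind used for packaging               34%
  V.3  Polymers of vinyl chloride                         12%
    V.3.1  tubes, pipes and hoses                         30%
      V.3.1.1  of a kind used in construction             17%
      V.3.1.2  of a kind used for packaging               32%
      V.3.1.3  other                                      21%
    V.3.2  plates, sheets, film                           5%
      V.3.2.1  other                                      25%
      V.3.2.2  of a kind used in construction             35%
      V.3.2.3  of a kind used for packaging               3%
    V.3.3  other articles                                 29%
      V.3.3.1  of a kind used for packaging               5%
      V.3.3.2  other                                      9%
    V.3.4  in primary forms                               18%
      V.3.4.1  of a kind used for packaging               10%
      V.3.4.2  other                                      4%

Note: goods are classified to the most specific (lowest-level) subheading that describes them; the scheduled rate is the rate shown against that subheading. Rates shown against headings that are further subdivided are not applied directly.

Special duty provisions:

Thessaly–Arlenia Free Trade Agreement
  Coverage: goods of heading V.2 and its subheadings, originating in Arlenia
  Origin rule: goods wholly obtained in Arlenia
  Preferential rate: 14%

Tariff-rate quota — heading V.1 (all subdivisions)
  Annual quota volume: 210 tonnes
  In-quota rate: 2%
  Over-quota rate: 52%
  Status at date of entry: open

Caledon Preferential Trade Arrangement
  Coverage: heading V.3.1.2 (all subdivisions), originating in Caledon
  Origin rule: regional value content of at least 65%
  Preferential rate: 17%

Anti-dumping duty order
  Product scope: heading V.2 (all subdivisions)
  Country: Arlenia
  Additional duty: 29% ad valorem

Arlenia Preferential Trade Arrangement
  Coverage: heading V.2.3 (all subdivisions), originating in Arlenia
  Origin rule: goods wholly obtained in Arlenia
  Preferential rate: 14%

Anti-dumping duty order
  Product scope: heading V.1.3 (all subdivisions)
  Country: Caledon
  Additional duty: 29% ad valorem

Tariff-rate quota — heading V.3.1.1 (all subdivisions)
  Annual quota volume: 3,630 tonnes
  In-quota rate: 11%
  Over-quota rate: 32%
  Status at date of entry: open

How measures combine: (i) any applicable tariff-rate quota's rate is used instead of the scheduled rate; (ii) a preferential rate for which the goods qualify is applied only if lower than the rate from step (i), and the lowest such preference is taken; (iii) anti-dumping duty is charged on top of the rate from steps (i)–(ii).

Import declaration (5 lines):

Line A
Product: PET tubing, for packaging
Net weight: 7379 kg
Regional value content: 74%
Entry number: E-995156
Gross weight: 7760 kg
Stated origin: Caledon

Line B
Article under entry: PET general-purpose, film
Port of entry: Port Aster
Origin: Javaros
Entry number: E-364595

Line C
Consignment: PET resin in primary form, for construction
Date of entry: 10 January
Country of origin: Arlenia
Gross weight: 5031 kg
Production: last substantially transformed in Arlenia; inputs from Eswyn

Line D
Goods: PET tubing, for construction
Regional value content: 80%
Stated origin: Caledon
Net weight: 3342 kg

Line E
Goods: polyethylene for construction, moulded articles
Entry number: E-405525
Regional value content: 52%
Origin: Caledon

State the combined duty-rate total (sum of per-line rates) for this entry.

115%

Line A: PET → V.2; tubing → V.2.4; for packaging → V.2.4.3. Scheduled 34%. Caledon agreement on V.3.1.2: V.2.4.3 not covered. → 34%.
Line B: PET → V.2; film → V.2.1; general-purpose → V.2.1.2. Scheduled 36%. No special measure applies. → 36%.
Line C: PET → V.2; resin in primary form → V.2.3; for construction → V.2.3.1. Scheduled 7%. Arlenia agreement on V.2: not wholly obtained; Arlenia agreement on V.2.3: not wholly obtained; anti-dumping (Arlenia, V.2): +29%; total 7% + 29% = 36%. → 36%.
Line D: PET → V.2; tubing → V.2.4; for construction → V.2.4.1. Scheduled 7%. Caledon agreement on V.3.1.2: V.2.4.1 not covered. → 7%.
Line E: polyethylene → V.1; moulded articles → V.1.2; for construction → V.1.2.1. Scheduled 35%. quota on V.1 open → in-quota 2%; Caledon agreement on V.3.1.2: V.1.2.1 not covered. → 2%.
Sum: 34% + 36% + 36% + 7% + 2% = 115%.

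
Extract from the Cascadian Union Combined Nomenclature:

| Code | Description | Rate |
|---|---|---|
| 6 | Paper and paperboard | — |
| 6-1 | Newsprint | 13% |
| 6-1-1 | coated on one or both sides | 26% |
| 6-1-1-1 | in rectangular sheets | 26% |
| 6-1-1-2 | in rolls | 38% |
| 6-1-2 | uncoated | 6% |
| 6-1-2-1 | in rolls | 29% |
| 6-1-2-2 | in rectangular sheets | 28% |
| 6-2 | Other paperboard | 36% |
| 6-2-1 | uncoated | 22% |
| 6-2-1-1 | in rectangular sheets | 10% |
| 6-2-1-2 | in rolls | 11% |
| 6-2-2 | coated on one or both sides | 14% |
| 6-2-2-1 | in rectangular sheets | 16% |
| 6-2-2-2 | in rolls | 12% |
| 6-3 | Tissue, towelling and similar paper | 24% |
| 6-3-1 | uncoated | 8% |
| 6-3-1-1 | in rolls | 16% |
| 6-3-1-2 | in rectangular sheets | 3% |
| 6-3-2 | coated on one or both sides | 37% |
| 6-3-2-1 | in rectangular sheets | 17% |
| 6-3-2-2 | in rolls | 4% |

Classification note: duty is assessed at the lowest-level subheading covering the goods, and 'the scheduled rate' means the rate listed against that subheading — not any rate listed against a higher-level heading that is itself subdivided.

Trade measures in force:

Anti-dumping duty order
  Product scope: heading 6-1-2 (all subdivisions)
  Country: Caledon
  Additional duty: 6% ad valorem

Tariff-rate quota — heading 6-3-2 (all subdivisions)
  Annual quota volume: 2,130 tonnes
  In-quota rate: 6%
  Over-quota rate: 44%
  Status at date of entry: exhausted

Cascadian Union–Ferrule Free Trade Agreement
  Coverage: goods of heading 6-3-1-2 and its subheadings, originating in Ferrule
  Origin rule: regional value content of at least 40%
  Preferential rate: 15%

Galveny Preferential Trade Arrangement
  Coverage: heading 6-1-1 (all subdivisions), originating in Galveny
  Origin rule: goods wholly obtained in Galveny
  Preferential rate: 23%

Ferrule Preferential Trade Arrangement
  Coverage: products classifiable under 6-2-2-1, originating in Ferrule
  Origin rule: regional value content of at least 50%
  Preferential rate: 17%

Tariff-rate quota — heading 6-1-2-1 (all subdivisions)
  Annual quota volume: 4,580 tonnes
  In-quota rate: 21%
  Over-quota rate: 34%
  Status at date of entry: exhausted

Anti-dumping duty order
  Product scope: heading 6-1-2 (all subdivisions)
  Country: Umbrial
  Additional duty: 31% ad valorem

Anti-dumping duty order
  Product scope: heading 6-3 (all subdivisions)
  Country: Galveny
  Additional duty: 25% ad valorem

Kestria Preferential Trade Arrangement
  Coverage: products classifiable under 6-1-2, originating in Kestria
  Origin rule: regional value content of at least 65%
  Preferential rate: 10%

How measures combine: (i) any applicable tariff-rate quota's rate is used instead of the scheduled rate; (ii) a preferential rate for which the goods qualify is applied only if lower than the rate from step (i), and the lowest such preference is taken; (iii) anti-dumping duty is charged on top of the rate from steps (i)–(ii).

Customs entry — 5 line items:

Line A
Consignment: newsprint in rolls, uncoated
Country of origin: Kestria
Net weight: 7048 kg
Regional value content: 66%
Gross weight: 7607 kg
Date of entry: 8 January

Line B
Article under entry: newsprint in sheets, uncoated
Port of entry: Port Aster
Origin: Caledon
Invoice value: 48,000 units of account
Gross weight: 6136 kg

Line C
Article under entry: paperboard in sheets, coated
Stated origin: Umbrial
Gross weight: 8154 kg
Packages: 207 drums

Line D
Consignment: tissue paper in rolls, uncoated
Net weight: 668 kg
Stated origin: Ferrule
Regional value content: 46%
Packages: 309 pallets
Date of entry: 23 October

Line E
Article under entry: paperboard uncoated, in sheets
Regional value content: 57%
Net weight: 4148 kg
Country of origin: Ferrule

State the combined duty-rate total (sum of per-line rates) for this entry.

86%

Line A: newsprint → 6-1; uncoated → 6-1-2; in rolls → 6-1-2-1. Scheduled 29%. quota on 6-1-2-1 exhausted → over-quota 34%; Kestria agreement on 6-1-2: RVC ≥ 65% → 10% available; preferential 10%. → 10%.
Line B: newsprint → 6-1; uncoated → 6-1-2; in sheets → 6-1-2-2. Scheduled 28%. anti-dumping (Caledon, 6-1-2): +6%; total 28% + 6% = 34%. → 34%.
Line C: paperboard → 6-2; coated → 6-2-2; in sheets → 6-2-2-1. Scheduled 16%. No special measure applies. → 16%.
Line D: tissue paper → 6-3; uncoated → 6-3-1; in rolls → 6-3-1-1. Scheduled 16%. Ferrule agreement on 6-3-1-2: 6-3-1-1 not covered; Ferrule agreement on 6-2-2-1: 6-3-1-1 not covered. → 16%.
Line E: paperboard → 6-2; uncoated → 6-2-1; in sheets → 6-2-1-1. Scheduled 10%. Ferrule agreement on 6-3-1-2: 6-2-1-1 not covered; Ferrule agreement on 6-2-2-1: 6-2-1-1 not covered. → 10%.
Sum: 10% + 34% + 16% + 16% + 10% = 86%.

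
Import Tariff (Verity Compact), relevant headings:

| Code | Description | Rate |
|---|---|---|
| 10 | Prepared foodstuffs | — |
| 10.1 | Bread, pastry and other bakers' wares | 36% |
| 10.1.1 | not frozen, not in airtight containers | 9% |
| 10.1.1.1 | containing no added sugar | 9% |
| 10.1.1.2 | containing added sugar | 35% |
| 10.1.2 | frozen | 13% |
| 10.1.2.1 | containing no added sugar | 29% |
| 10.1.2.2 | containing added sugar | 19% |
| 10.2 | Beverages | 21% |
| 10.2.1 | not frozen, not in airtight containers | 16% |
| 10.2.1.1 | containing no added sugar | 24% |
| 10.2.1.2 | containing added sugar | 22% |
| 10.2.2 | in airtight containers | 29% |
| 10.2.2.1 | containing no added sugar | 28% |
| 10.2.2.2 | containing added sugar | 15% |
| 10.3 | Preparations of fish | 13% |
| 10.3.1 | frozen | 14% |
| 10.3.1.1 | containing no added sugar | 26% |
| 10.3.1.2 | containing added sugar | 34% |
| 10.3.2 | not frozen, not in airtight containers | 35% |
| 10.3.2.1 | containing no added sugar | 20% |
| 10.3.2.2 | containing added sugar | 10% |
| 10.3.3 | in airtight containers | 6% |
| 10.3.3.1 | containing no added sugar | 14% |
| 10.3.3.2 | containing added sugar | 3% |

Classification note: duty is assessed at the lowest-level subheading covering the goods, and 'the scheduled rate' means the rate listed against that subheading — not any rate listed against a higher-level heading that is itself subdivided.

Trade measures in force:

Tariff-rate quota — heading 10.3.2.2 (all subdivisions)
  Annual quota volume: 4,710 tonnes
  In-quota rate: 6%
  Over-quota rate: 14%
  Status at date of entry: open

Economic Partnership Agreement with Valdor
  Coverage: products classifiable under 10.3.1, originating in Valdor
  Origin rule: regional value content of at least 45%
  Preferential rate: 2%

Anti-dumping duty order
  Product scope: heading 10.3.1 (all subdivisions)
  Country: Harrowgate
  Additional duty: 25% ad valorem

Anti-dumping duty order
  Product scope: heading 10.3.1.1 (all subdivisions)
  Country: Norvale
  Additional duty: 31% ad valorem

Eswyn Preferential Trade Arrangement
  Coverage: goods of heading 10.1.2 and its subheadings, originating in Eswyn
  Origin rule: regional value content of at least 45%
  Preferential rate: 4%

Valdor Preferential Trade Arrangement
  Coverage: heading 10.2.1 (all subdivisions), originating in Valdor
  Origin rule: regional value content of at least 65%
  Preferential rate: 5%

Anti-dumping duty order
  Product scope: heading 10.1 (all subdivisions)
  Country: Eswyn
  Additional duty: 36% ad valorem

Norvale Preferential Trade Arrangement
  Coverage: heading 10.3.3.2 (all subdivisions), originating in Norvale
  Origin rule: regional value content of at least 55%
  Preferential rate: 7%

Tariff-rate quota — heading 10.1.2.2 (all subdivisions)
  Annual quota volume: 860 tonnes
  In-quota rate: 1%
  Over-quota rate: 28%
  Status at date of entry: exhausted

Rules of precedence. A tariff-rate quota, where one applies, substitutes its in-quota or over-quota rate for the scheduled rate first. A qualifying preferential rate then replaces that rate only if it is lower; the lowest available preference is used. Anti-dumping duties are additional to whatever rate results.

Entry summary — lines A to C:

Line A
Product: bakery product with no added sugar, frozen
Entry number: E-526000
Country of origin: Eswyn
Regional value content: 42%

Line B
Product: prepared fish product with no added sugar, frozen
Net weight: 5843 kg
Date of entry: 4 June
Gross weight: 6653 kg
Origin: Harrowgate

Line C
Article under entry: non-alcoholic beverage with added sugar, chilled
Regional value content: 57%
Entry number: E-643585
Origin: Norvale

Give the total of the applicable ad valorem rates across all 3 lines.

Line A: bakery product → 10.1; frozen → 10.1.2; with no added sugar → 10.1.2.1. Scheduled 29%. Eswyn agreement on 10.1.2: RVC < 45%; anti-dumping (Eswyn, 10.1): +36%; total 29% + 36% = 65%. → 65%.
Line B: prepared fish product → 10.3; frozen → 10.3.1; with no added sugar → 10.3.1.1. Scheduled 26%. anti-dumping (Harrowgate, 10.3.1): +25%; total 26% + 25% = 51%. → 51%.
Line C: non-alcoholic beverage → 10.2; chilled → 10.2.1; with added sugar → 10.2.1.2. Scheduled 22%. Norvale agreement on 10.3.3.2: 10.2.1.2 not covered. → 22%.
Sum: 65% + 51% + 22% = 138%.

138%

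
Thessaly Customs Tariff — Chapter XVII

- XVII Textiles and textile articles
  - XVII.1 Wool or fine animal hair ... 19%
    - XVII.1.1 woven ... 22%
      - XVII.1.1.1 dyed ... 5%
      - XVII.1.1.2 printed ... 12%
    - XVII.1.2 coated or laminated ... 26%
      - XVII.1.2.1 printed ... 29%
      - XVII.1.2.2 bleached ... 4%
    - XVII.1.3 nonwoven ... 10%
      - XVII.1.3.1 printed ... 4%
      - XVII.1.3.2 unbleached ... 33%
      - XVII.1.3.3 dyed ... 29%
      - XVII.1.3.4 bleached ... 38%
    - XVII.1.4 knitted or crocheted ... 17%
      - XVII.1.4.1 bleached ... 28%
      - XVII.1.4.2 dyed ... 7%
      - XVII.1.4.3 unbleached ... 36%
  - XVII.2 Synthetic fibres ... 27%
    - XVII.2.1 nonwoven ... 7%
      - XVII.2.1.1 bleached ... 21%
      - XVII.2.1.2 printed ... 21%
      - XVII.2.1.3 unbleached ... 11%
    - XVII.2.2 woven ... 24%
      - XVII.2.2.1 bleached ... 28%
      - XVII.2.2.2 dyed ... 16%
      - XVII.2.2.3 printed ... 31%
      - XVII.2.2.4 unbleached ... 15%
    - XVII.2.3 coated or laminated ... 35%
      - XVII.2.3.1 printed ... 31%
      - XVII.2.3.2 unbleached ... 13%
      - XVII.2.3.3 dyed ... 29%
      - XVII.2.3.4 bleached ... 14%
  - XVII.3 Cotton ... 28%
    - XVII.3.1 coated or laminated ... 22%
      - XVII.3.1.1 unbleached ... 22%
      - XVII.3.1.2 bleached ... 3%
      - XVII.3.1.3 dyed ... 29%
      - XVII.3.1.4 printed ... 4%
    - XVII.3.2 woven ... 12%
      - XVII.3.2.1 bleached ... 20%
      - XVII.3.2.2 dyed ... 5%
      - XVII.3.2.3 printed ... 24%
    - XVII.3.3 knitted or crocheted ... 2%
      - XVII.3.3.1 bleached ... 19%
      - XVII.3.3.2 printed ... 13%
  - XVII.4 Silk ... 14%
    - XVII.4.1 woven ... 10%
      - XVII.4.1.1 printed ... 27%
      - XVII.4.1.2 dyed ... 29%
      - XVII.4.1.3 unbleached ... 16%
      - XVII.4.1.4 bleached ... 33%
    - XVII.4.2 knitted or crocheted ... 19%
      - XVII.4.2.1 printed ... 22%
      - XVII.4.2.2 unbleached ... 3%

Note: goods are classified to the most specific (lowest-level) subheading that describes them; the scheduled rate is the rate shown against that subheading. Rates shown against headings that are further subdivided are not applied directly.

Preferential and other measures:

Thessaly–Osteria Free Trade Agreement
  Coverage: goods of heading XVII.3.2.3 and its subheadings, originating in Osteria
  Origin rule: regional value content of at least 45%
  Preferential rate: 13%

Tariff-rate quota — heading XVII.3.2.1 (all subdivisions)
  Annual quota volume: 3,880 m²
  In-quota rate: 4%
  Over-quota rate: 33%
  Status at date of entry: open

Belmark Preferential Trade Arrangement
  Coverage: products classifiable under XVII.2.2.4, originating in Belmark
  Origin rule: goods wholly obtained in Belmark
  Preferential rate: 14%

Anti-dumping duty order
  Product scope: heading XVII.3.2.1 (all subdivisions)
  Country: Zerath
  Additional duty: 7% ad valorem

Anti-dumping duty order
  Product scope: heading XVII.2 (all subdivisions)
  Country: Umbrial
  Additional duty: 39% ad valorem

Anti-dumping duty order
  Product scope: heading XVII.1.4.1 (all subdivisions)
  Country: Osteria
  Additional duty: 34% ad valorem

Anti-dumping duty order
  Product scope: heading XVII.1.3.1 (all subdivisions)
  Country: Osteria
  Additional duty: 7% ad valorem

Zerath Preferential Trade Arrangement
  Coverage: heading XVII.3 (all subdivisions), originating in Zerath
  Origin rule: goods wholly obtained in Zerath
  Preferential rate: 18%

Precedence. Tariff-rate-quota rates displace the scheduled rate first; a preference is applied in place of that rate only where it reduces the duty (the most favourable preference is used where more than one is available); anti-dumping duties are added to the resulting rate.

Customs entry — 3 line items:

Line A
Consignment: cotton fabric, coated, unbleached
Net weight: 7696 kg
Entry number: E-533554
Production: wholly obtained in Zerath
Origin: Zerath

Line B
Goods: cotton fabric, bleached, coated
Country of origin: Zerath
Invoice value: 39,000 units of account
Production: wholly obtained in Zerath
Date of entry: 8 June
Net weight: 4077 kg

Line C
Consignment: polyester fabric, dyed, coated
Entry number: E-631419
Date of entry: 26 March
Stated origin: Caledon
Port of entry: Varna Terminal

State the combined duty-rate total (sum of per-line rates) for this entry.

Line A: cotton → XVII.3; coated → XVII.3.1; unbleached → XVII.3.1.1. Scheduled 22%. Zerath agreement on XVII.3: wholly obtained → 18% available; preferential 18%. → 18%.
Line B: cotton → XVII.3; coated → XVII.3.1; bleached → XVII.3.1.2. Scheduled 3%. Zerath agreement on XVII.3: wholly obtained → 18% available; preference 18% not lower than 3% → no reduction. → 3%.
Line C: polyester → XVII.2; coated → XVII.2.3; dyed → XVII.2.3.3. Scheduled 29%. No special measure applies. → 29%.
Sum: 18% + 3% + 29% = 50%.

50%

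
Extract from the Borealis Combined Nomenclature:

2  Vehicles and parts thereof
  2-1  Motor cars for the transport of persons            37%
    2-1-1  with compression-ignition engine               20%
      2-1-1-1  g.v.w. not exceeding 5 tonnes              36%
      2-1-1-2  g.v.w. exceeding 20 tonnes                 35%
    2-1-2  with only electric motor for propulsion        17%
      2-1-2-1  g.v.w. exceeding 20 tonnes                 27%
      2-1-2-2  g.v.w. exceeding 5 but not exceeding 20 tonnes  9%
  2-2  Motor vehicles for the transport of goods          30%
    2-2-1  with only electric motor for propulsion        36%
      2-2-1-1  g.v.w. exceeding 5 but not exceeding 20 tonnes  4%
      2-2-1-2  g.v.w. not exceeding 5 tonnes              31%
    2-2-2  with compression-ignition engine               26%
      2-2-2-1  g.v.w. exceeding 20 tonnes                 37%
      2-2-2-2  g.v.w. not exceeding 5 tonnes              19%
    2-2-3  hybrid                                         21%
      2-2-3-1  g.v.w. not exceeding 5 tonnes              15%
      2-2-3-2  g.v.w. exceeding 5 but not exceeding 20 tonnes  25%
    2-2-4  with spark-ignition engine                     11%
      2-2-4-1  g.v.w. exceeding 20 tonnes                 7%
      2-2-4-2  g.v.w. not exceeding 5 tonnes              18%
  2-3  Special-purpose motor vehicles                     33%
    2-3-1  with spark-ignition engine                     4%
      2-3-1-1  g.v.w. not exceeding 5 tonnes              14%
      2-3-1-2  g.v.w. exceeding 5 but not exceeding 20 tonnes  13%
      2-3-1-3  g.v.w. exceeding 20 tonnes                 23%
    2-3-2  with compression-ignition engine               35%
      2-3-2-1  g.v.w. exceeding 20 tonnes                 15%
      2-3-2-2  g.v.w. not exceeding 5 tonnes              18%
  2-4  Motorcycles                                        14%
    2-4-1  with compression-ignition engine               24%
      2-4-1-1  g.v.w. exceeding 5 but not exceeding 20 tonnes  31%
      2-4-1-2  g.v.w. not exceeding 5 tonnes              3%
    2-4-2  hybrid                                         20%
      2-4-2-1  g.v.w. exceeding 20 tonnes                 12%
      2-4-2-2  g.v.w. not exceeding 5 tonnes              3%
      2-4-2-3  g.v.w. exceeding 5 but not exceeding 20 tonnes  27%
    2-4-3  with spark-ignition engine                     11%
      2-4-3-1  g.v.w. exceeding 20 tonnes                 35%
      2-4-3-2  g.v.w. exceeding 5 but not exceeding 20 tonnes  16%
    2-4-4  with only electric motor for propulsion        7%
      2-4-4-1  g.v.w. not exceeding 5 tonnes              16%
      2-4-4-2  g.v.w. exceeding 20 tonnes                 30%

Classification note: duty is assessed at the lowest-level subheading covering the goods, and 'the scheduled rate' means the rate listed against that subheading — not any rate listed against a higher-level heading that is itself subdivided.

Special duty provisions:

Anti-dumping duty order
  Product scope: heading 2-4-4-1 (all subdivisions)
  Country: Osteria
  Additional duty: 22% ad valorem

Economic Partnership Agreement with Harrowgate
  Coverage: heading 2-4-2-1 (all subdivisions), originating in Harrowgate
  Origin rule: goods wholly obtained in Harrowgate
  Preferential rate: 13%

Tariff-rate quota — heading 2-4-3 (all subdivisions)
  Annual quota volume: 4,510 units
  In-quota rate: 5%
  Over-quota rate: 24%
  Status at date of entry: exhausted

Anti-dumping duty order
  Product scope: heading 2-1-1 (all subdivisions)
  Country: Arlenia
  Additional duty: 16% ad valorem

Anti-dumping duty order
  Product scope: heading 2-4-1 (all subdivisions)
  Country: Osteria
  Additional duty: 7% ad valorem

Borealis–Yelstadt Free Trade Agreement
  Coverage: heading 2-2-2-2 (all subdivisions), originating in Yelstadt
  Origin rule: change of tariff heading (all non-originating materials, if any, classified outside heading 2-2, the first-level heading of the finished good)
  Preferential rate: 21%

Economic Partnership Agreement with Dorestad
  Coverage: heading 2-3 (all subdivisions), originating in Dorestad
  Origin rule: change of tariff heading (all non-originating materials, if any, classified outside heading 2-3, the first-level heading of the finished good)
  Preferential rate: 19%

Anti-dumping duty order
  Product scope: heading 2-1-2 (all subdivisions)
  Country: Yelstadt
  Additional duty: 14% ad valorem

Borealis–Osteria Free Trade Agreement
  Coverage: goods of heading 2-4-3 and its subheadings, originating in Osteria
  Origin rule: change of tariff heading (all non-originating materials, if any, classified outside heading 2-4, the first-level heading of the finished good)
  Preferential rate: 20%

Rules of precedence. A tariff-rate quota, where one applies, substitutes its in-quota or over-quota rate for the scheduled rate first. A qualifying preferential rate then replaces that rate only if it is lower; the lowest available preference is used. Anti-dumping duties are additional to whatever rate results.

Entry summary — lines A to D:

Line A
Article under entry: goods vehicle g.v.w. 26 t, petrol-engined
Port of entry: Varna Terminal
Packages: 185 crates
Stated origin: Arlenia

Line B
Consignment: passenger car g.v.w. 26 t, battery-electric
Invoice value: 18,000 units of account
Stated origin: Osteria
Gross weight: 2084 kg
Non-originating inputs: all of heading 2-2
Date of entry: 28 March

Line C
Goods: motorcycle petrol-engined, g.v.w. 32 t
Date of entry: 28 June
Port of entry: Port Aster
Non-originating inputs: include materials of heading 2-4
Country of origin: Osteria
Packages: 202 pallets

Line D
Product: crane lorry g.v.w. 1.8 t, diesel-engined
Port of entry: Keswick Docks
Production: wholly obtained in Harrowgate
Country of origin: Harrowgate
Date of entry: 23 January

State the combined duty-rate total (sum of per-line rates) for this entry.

Line A: goods vehicle → 2-2; petrol-engined → 2-2-4; g.v.w. 26 t → 2-2-4-1. Scheduled 7%. No special measure applies. → 7%.
Line B: passenger car → 2-1; battery-electric → 2-1-2; g.v.w. 26 t → 2-1-2-1. Scheduled 27%. Osteria agreement on 2-4-3: 2-1-2-1 not covered. → 27%.
Line C: motorcycle → 2-4; petrol-engined → 2-4-3; g.v.w. 32 t → 2-4-3-1. Scheduled 35%. quota on 2-4-3 exhausted → over-quota 24%; Osteria agreement on 2-4-3: CTH not met. → 24%.
Line D: crane lorry → 2-3; diesel-engined → 2-3-2; g.v.w. 1.8 t → 2-3-2-2. Scheduled 18%. Harrowgate agreement on 2-4-2-1: 2-3-2-2 not covered. → 18%.
Sum: 7% + 27% + 24% + 18% = 76%.

76%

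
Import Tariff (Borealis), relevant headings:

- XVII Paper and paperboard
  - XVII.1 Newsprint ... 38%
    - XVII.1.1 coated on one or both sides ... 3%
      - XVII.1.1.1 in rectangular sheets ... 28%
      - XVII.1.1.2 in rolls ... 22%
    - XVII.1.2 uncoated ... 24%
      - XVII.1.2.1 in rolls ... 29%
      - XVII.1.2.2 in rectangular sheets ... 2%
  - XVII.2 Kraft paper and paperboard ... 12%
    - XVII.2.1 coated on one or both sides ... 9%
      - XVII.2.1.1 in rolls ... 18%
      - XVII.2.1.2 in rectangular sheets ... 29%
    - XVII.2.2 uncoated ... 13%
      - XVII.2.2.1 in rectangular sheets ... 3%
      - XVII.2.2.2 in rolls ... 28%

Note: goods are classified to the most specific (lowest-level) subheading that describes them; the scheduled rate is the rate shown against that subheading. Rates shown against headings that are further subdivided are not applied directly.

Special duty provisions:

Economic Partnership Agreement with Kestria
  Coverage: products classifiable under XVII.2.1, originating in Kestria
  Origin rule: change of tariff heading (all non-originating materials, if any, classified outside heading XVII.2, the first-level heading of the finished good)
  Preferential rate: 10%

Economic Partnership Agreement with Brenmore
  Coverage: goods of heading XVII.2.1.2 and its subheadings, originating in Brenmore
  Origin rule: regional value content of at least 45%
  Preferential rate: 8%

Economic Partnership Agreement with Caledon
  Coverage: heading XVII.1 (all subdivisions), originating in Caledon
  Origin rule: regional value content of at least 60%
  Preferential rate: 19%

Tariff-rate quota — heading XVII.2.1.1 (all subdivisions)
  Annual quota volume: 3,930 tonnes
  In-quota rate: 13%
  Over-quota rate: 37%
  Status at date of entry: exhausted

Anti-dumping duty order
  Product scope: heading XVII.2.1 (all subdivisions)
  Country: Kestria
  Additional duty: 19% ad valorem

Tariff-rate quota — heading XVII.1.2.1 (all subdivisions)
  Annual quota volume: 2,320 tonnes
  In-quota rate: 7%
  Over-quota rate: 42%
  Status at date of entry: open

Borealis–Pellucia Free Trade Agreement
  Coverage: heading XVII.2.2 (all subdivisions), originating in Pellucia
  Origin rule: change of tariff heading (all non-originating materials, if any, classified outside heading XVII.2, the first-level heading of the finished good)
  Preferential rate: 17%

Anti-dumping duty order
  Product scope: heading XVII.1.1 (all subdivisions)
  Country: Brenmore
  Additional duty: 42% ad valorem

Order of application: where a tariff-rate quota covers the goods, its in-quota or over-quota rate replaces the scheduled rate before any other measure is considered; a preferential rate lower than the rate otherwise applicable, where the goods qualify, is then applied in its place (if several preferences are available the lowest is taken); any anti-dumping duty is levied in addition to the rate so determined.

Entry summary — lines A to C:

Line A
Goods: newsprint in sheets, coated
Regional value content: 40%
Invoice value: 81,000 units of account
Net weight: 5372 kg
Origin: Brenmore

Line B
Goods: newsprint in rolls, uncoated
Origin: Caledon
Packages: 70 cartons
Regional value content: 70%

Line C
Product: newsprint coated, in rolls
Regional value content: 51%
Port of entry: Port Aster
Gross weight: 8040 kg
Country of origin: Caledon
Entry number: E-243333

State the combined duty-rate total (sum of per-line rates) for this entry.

99%

Line A: newsprint → XVII.1; coated → XVII.1.1; in sheets → XVII.1.1.1. Scheduled 28%. Brenmore agreement on XVII.2.1.2: XVII.1.1.1 not covered; anti-dumping (Brenmore, XVII.1.1): +42%; total 28% + 42% = 70%. → 70%.
Line B: newsprint → XVII.1; uncoated → XVII.1.2; in rolls → XVII.1.2.1. Scheduled 29%. quota on XVII.1.2.1 open → in-quota 7%; Caledon agreement on XVII.1: RVC ≥ 60% → 19% available; preference 19% not lower than 7% → no reduction. → 7%.
Line C: newsprint → XVII.1; coated → XVII.1.1; in rolls → XVII.1.1.2. Scheduled 22%. Caledon agreement on XVII.1: RVC < 60%. → 22%.
Sum: 70% + 7% + 22% = 99%.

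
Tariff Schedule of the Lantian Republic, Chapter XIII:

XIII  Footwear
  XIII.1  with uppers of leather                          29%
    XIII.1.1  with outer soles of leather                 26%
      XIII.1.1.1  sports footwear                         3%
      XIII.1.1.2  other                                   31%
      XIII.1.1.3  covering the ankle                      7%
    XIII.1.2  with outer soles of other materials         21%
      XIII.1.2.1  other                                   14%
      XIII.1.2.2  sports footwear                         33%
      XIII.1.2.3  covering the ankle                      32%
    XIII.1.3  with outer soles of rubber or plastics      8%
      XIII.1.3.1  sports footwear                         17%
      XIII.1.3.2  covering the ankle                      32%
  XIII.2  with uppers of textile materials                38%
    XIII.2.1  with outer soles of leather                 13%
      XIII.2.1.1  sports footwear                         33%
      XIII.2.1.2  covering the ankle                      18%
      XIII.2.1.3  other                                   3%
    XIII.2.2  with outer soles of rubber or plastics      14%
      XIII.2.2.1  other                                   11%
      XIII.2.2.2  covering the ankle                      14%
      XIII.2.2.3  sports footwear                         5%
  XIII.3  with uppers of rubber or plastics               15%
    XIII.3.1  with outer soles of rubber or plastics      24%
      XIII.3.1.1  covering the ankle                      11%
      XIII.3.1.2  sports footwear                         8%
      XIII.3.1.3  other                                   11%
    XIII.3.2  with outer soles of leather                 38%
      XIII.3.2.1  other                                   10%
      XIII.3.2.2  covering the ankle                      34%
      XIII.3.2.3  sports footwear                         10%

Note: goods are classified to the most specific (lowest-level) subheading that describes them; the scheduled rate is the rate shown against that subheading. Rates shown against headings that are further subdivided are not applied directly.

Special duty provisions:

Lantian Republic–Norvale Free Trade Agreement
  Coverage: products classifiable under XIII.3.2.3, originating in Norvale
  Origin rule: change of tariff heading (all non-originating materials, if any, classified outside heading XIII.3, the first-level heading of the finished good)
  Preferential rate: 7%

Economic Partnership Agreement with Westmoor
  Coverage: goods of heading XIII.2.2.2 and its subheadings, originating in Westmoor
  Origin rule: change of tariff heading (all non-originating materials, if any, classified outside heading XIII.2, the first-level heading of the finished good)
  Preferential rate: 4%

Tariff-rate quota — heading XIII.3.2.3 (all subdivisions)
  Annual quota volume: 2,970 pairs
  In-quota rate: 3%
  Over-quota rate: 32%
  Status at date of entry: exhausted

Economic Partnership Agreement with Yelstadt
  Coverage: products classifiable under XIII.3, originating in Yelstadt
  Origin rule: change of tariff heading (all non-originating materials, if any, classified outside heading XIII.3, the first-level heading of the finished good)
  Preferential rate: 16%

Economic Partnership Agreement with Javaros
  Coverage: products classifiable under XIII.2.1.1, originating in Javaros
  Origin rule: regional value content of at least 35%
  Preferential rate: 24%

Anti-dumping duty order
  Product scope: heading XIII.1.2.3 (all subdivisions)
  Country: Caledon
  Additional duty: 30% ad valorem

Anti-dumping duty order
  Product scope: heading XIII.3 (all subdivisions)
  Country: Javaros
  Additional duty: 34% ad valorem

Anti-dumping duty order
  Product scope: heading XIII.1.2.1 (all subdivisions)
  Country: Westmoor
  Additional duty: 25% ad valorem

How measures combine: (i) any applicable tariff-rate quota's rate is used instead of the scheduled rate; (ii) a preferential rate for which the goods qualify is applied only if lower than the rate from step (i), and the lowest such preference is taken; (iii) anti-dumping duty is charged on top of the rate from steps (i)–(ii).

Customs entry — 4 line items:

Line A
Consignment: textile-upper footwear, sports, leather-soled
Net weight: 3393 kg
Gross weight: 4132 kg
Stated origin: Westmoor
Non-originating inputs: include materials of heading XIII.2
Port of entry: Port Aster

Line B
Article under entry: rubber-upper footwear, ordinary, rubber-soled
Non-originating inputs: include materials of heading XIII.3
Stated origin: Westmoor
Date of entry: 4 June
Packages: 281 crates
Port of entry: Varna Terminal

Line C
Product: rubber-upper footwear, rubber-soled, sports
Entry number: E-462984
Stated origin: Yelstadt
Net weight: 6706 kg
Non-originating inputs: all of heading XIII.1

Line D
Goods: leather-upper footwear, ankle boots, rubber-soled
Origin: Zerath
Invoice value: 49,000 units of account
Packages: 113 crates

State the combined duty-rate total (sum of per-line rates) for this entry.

84%

Line A: textile-upper → XIII.2; leather-soled → XIII.2.1; sports → XIII.2.1.1. Scheduled 33%. Westmoor agreement on XIII.2.2.2: XIII.2.1.1 not covered. → 33%.
Line B: rubber-upper → XIII.3; rubber-soled → XIII.3.1; ordinary → XIII.3.1.3. Scheduled 11%. Westmoor agreement on XIII.2.2.2: XIII.3.1.3 not covered. → 11%.
Line C: rubber-upper → XIII.3; rubber-soled → XIII.3.1; sports → XIII.3.1.2. Scheduled 8%. Yelstadt agreement on XIII.3: CTH met → 16% available; preference 16% not lower than 8% → no reduction. → 8%.
Line D: leather-upper → XIII.1; rubber-soled → XIII.1.3; ankle boots → XIII.1.3.2. Scheduled 32%. No special measure applies. → 32%.
Sum: 33% + 11% + 8% + 32% = 84%.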